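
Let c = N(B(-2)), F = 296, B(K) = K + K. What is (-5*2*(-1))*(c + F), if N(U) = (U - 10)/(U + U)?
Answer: 5955/2 ≈ 2977.5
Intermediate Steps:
B(K) = 2*K
N(U) = (-10 + U)/(2*U) (N(U) = (-10 + U)/((2*U)) = (-10 + U)*(1/(2*U)) = (-10 + U)/(2*U))
c = 7/4 (c = (-10 + 2*(-2))/(2*((2*(-2)))) = (1/2)*(-10 - 4)/(-4) = (1/2)*(-1/4)*(-14) = 7/4 ≈ 1.7500)
(-5*2*(-1))*(c + F) = (-5*2*(-1))*(7/4 + 296) = -10*(-1)*(1191/4) = 10*(1191/4) = 5955/2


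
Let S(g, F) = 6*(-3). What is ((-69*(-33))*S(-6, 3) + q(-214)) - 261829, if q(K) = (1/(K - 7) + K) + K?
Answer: -67016704/221 ≈ -3.0324e+5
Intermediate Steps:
S(g, F) = -18
q(K) = 1/(-7 + K) + 2*K (q(K) = (1/(-7 + K) + K) + K = (K + 1/(-7 + K)) + K = 1/(-7 + K) + 2*K)
((-69*(-33))*S(-6, 3) + q(-214)) - 261829 = (-69*(-33)*(-18) + (1 - 14*(-214) + 2*(-214)**2)/(-7 - 214)) - 261829 = (2277*(-18) + (1 + 2996 + 2*45796)/(-221)) - 261829 = (-40986 - (1 + 2996 + 91592)/221) - 261829 = (-40986 - 1/221*94589) - 261829 = (-40986 - 94589/221) - 261829 = -9152495/221 - 261829 = -67016704/221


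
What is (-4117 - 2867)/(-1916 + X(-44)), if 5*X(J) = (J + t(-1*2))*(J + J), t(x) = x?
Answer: 2910/461 ≈ 6.3124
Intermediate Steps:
X(J) = 2*J*(-2 + J)/5 (X(J) = ((J - 1*2)*(J + J))/5 = ((J - 2)*(2*J))/5 = ((-2 + J)*(2*J))/5 = (2*J*(-2 + J))/5 = 2*J*(-2 + J)/5)
(-4117 - 2867)/(-1916 + X(-44)) = (-4117 - 2867)/(-1916 + (⅖)*(-44)*(-2 - 44)) = -6984/(-1916 + (⅖)*(-44)*(-46)) = -6984/(-1916 + 4048/5) = -6984/(-5532/5) = -6984*(-5/5532) = 2910/461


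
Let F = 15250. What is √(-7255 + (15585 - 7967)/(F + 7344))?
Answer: 3*I*√608715382/869 ≈ 85.174*I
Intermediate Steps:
√(-7255 + (15585 - 7967)/(F + 7344)) = √(-7255 + (15585 - 7967)/(15250 + 7344)) = √(-7255 + 7618/22594) = √(-7255 + 7618*(1/22594)) = √(-7255 + 293/869) = √(-6304302/869) = 3*I*√608715382/869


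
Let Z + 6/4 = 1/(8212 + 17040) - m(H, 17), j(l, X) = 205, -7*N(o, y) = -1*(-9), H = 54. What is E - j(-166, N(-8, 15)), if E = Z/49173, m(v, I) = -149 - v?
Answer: -84848937967/413905532 ≈ -205.00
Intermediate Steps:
N(o, y) = -9/7 (N(o, y) = -(-1)*(-9)/7 = -⅐*9 = -9/7)
Z = 5088279/25252 (Z = -3/2 + (1/(8212 + 17040) - (-149 - 1*54)) = -3/2 + (1/25252 - (-149 - 54)) = -3/2 + (1/25252 - 1*(-203)) = -3/2 + (1/25252 + 203) = -3/2 + 5126157/25252 = 5088279/25252 ≈ 201.50)
E = 1696093/413905532 (E = (5088279/25252)/49173 = (5088279/25252)*(1/49173) = 1696093/413905532 ≈ 0.0040978)
E - j(-166, N(-8, 15)) = 1696093/413905532 - 1*205 = 1696093/413905532 - 205 = -84848937967/413905532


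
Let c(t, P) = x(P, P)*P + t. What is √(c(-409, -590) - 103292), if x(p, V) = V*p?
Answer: I*√205482701 ≈ 14335.0*I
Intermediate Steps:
c(t, P) = t + P³ (c(t, P) = (P*P)*P + t = P²*P + t = P³ + t = t + P³)
√(c(-409, -590) - 103292) = √((-409 + (-590)³) - 103292) = √((-409 - 205379000) - 103292) = √(-205379409 - 103292) = √(-205482701) = I*√205482701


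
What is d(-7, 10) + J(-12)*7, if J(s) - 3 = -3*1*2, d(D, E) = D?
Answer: -28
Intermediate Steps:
J(s) = -3 (J(s) = 3 - 3*1*2 = 3 - 3*2 = 3 - 6 = -3)
d(-7, 10) + J(-12)*7 = -7 - 3*7 = -7 - 21 = -28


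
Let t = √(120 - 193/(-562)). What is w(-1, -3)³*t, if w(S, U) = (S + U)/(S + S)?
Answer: 4*√38009746/281 ≈ 87.761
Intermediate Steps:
w(S, U) = (S + U)/(2*S) (w(S, U) = (S + U)/((2*S)) = (S + U)*(1/(2*S)) = (S + U)/(2*S))
t = √38009746/562 (t = √(120 - 193*(-1/562)) = √(120 + 193/562) = √(67633/562) = √38009746/562 ≈ 10.970)
w(-1, -3)³*t = ((½)*(-1 - 3)/(-1))³*(√38009746/562) = ((½)*(-1)*(-4))³*(√38009746/562) = 2³*(√38009746/562) = 8*(√38009746/562) = 4*√38009746/281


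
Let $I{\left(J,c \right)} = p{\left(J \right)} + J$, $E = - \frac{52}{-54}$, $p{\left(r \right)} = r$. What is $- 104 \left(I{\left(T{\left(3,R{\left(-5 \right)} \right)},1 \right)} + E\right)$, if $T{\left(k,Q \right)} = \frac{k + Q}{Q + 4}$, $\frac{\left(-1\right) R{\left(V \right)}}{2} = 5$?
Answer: $- \frac{9256}{27} \approx -342.81$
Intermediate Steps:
$R{\left(V \right)} = -10$ ($R{\left(V \right)} = \left(-2\right) 5 = -10$)
$T{\left(k,Q \right)} = \frac{Q + k}{4 + Q}$
$E = \frac{26}{27}$ ($E = \left(-52\right) \left(- \frac{1}{54}\right) = \frac{26}{27} \approx 0.96296$)
$I{\left(J,c \right)} = 2 J$ ($I{\left(J,c \right)} = J + J = 2 J$)
$- 104 \left(I{\left(T{\left(3,R{\left(-5 \right)} \right)},1 \right)} + E\right) = - 104 \left(2 \frac{-10 + 3}{4 - 10} + \frac{26}{27}\right) = - 104 \left(2 \frac{1}{-6} \left(-7\right) + \frac{26}{27}\right) = - 104 \left(2 \left(\left(- \frac{1}{6}\right) \left(-7\right)\right) + \frac{26}{27}\right) = - 104 \left(2 \cdot \frac{7}{6} + \frac{26}{27}\right) = - 104 \left(\frac{7}{3} + \frac{26}{27}\right) = \left(-104\right) \frac{89}{27} = - \frac{9256}{27}$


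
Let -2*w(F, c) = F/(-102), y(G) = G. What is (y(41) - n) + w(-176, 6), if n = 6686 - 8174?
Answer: 77935/51 ≈ 1528.1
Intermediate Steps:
w(F, c) = F/204 (w(F, c) = -F/(2*(-102)) = -F*(-1)/(2*102) = -(-1)*F/204 = F/204)
n = -1488
(y(41) - n) + w(-176, 6) = (41 - 1*(-1488)) + (1/204)*(-176) = (41 + 1488) - 44/51 = 1529 - 44/51 = 77935/51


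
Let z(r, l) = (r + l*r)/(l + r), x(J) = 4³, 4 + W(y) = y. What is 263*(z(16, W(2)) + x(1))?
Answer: 115720/7 ≈ 16531.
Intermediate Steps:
W(y) = -4 + y
x(J) = 64
z(r, l) = (r + l*r)/(l + r)
263*(z(16, W(2)) + x(1)) = 263*(16*(1 + (-4 + 2))/((-4 + 2) + 16) + 64) = 263*(16*(1 - 2)/(-2 + 16) + 64) = 263*(16*(-1)/14 + 64) = 263*(16*(1/14)*(-1) + 64) = 263*(-8/7 + 64) = 263*(440/7) = 115720/7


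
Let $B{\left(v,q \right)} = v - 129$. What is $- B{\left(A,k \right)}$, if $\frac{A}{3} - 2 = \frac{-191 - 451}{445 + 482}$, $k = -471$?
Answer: $\frac{12883}{103} \approx 125.08$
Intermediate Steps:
$A = \frac{404}{103}$ ($A = 6 + 3 \frac{-191 - 451}{445 + 482} = 6 + 3 \left(- \frac{642}{927}\right) = 6 + 3 \left(\left(-642\right) \frac{1}{927}\right) = 6 + 3 \left(- \frac{214}{309}\right) = 6 - \frac{214}{103} = \frac{404}{103} \approx 3.9223$)
$B{\left(v,q \right)} = -129 + v$
$- B{\left(A,k \right)} = - (-129 + \frac{404}{103}) = \left(-1\right) \left(- \frac{12883}{103}\right) = \frac{12883}{103}$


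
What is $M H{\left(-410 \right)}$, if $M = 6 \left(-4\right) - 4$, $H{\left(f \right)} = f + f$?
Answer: $22960$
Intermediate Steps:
$H{\left(f \right)} = 2 f$
$M = -28$ ($M = -24 - 4 = -28$)
$M H{\left(-410 \right)} = - 28 \cdot 2 \left(-410\right) = \left(-28\right) \left(-820\right) = 22960$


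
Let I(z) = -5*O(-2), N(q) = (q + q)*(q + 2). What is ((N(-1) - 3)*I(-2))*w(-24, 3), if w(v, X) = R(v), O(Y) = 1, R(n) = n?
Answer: -600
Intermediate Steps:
w(v, X) = v
N(q) = 2*q*(2 + q) (N(q) = (2*q)*(2 + q) = 2*q*(2 + q))
I(z) = -5 (I(z) = -5*1 = -5)
((N(-1) - 3)*I(-2))*w(-24, 3) = ((2*(-1)*(2 - 1) - 3)*(-5))*(-24) = ((2*(-1)*1 - 3)*(-5))*(-24) = ((-2 - 3)*(-5))*(-24) = -5*(-5)*(-24) = 25*(-24) = -600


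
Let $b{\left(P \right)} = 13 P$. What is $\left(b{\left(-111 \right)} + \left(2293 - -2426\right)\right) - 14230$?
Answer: $-10954$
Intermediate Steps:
$\left(b{\left(-111 \right)} + \left(2293 - -2426\right)\right) - 14230 = \left(13 \left(-111\right) + \left(2293 - -2426\right)\right) - 14230 = \left(-1443 + \left(2293 + 2426\right)\right) - 14230 = \left(-1443 + 4719\right) - 14230 = 3276 - 14230 = -10954$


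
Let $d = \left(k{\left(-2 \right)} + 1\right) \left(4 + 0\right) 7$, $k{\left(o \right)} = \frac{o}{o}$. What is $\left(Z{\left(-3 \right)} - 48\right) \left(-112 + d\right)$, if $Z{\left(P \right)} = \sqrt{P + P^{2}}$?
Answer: $2688 - 56 \sqrt{6} \approx 2550.8$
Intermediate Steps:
$k{\left(o \right)} = 1$
$d = 56$ ($d = \left(1 + 1\right) \left(4 + 0\right) 7 = 2 \cdot 4 \cdot 7 = 8 \cdot 7 = 56$)
$\left(Z{\left(-3 \right)} - 48\right) \left(-112 + d\right) = \left(\sqrt{- 3 \left(1 - 3\right)} - 48\right) \left(-112 + 56\right) = \left(\sqrt{\left(-3\right) \left(-2\right)} - 48\right) \left(-56\right) = \left(\sqrt{6} - 48\right) \left(-56\right) = \left(-48 + \sqrt{6}\right) \left(-56\right) = 2688 - 56 \sqrt{6}$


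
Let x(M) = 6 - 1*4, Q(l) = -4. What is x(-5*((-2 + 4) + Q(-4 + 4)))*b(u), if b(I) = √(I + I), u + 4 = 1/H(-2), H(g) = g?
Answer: 6*I ≈ 6.0*I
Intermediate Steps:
x(M) = 2 (x(M) = 6 - 4 = 2)
u = -9/2 (u = -4 + 1/(-2) = -4 - ½ = -9/2 ≈ -4.5000)
b(I) = √2*√I (b(I) = √(2*I) = √2*√I)
x(-5*((-2 + 4) + Q(-4 + 4)))*b(u) = 2*(√2*√(-9/2)) = 2*(√2*(3*I*√2/2)) = 2*(3*I) = 6*I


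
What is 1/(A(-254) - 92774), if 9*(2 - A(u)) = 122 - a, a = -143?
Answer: -9/835213 ≈ -1.0776e-5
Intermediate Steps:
A(u) = -247/9 (A(u) = 2 - (122 - 1*(-143))/9 = 2 - (122 + 143)/9 = 2 - ⅑*265 = 2 - 265/9 = -247/9)
1/(A(-254) - 92774) = 1/(-247/9 - 92774) = 1/(-835213/9) = -9/835213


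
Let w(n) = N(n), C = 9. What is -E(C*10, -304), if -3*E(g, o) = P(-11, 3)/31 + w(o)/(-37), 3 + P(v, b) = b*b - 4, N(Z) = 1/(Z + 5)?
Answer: 22157/1028859 ≈ 0.021536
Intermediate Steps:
N(Z) = 1/(5 + Z)
w(n) = 1/(5 + n)
P(v, b) = -7 + b**2 (P(v, b) = -3 + (b*b - 4) = -3 + (b**2 - 4) = -3 + (-4 + b**2) = -7 + b**2)
E(g, o) = -2/93 + 1/(111*(5 + o)) (E(g, o) = -((-7 + 3**2)/31 + 1/((5 + o)*(-37)))/3 = -((-7 + 9)*(1/31) - 1/37/(5 + o))/3 = -(2*(1/31) - 1/(37*(5 + o)))/3 = -(2/31 - 1/(37*(5 + o)))/3 = -2/93 + 1/(111*(5 + o)))
-E(C*10, -304) = -(-339 - 74*(-304))/(3441*(5 - 304)) = -(-339 + 22496)/(3441*(-299)) = -(-1)*22157/(3441*299) = -1*(-22157/1028859) = 22157/1028859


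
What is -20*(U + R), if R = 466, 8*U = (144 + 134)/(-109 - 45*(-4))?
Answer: -662415/71 ≈ -9329.8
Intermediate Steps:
U = 139/284 (U = ((144 + 134)/(-109 - 45*(-4)))/8 = (278/(-109 + 180))/8 = (278/71)/8 = (278*(1/71))/8 = (1/8)*(278/71) = 139/284 ≈ 0.48944)
-20*(U + R) = -20*(139/284 + 466) = -20*132483/284 = -662415/71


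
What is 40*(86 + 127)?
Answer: 8520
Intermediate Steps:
40*(86 + 127) = 40*213 = 8520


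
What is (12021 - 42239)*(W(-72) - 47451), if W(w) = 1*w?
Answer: 1436050014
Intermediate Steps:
W(w) = w
(12021 - 42239)*(W(-72) - 47451) = (12021 - 42239)*(-72 - 47451) = -30218*(-47523) = 1436050014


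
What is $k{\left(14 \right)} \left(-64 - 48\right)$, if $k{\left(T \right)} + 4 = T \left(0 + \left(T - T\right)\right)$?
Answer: $448$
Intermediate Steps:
$k{\left(T \right)} = -4$ ($k{\left(T \right)} = -4 + T \left(0 + \left(T - T\right)\right) = -4 + T \left(0 + 0\right) = -4 + T 0 = -4 + 0 = -4$)
$k{\left(14 \right)} \left(-64 - 48\right) = - 4 \left(-64 - 48\right) = \left(-4\right) \left(-112\right) = 448$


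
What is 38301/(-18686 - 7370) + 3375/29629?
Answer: -1046881329/772013224 ≈ -1.3560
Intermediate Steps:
38301/(-18686 - 7370) + 3375/29629 = 38301/(-26056) + 3375*(1/29629) = 38301*(-1/26056) + 3375/29629 = -38301/26056 + 3375/29629 = -1046881329/772013224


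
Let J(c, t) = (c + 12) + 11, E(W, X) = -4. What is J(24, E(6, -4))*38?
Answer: 1786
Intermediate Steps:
J(c, t) = 23 + c (J(c, t) = (12 + c) + 11 = 23 + c)
J(24, E(6, -4))*38 = (23 + 24)*38 = 47*38 = 1786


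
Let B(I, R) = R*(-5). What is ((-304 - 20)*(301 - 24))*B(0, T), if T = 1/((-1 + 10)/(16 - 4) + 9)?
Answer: 598320/13 ≈ 46025.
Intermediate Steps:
T = 4/39 (T = 1/(9/12 + 9) = 1/(9*(1/12) + 9) = 1/(¾ + 9) = 1/(39/4) = 4/39 ≈ 0.10256)
B(I, R) = -5*R
((-304 - 20)*(301 - 24))*B(0, T) = ((-304 - 20)*(301 - 24))*(-5*4/39) = -324*277*(-20/39) = -89748*(-20/39) = 598320/13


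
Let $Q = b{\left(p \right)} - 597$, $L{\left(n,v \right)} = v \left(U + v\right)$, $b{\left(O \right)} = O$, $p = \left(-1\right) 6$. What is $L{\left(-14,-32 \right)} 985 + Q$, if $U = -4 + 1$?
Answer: $1102597$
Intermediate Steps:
$U = -3$
$p = -6$
$L{\left(n,v \right)} = v \left(-3 + v\right)$
$Q = -603$ ($Q = -6 - 597 = -603$)
$L{\left(-14,-32 \right)} 985 + Q = - 32 \left(-3 - 32\right) 985 - 603 = \left(-32\right) \left(-35\right) 985 - 603 = 1120 \cdot 985 - 603 = 1103200 - 603 = 1102597$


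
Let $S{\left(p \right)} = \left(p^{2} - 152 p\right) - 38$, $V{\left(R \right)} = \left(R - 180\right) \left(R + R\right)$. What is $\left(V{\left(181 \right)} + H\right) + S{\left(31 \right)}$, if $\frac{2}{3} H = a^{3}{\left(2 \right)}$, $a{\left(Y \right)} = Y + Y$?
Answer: $-3331$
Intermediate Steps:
$V{\left(R \right)} = 2 R \left(-180 + R\right)$ ($V{\left(R \right)} = \left(-180 + R\right) 2 R = 2 R \left(-180 + R\right)$)
$a{\left(Y \right)} = 2 Y$
$S{\left(p \right)} = -38 + p^{2} - 152 p$
$H = 96$ ($H = \frac{3 \left(2 \cdot 2\right)^{3}}{2} = \frac{3 \cdot 4^{3}}{2} = \frac{3}{2} \cdot 64 = 96$)
$\left(V{\left(181 \right)} + H\right) + S{\left(31 \right)} = \left(2 \cdot 181 \left(-180 + 181\right) + 96\right) - \left(4750 - 961\right) = \left(2 \cdot 181 \cdot 1 + 96\right) - 3789 = \left(362 + 96\right) - 3789 = 458 - 3789 = -3331$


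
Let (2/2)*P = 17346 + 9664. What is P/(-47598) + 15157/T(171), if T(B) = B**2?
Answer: -11392754/231968853 ≈ -0.049113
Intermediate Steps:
P = 27010 (P = 17346 + 9664 = 27010)
P/(-47598) + 15157/T(171) = 27010/(-47598) + 15157/(171**2) = 27010*(-1/47598) + 15157/29241 = -13505/23799 + 15157*(1/29241) = -13505/23799 + 15157/29241 = -11392754/231968853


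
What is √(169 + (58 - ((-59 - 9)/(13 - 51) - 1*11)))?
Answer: 2*√21318/19 ≈ 15.369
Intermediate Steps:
√(169 + (58 - ((-59 - 9)/(13 - 51) - 1*11))) = √(169 + (58 - (-68/(-38) - 11))) = √(169 + (58 - (-68*(-1/38) - 11))) = √(169 + (58 - (34/19 - 11))) = √(169 + (58 - 1*(-175/19))) = √(169 + (58 + 175/19)) = √(169 + 1277/19) = √(4488/19) = 2*√21318/19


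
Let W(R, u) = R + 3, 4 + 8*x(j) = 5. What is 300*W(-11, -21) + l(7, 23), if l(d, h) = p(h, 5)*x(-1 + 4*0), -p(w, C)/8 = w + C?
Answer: -2428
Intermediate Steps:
p(w, C) = -8*C - 8*w (p(w, C) = -8*(w + C) = -8*(C + w) = -8*C - 8*w)
x(j) = ⅛ (x(j) = -½ + (⅛)*5 = -½ + 5/8 = ⅛)
W(R, u) = 3 + R
l(d, h) = -5 - h (l(d, h) = (-8*5 - 8*h)*(⅛) = (-40 - 8*h)*(⅛) = -5 - h)
300*W(-11, -21) + l(7, 23) = 300*(3 - 11) + (-5 - 1*23) = 300*(-8) + (-5 - 23) = -2400 - 28 = -2428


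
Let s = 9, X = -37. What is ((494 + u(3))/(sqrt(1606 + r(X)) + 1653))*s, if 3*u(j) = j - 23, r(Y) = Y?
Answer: 1208343/455140 - 731*sqrt(1569)/455140 ≈ 2.5913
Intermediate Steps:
u(j) = -23/3 + j/3 (u(j) = (j - 23)/3 = (-23 + j)/3 = -23/3 + j/3)
((494 + u(3))/(sqrt(1606 + r(X)) + 1653))*s = ((494 + (-23/3 + (1/3)*3))/(sqrt(1606 - 37) + 1653))*9 = ((494 + (-23/3 + 1))/(sqrt(1569) + 1653))*9 = ((494 - 20/3)/(1653 + sqrt(1569)))*9 = (1462/(3*(1653 + sqrt(1569))))*9 = 4386/(1653 + sqrt(1569))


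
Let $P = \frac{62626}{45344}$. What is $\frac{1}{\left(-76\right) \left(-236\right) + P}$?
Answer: $\frac{22672}{406676305} \approx 5.5749 \cdot 10^{-5}$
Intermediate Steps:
$P = \frac{31313}{22672}$ ($P = 62626 \cdot \frac{1}{45344} = \frac{31313}{22672} \approx 1.3811$)
$\frac{1}{\left(-76\right) \left(-236\right) + P} = \frac{1}{\left(-76\right) \left(-236\right) + \frac{31313}{22672}} = \frac{1}{17936 + \frac{31313}{22672}} = \frac{1}{\frac{406676305}{22672}} = \frac{22672}{406676305}$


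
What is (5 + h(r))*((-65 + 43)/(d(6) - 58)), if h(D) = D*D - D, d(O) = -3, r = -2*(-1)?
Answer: 154/61 ≈ 2.5246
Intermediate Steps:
r = 2
h(D) = D² - D
(5 + h(r))*((-65 + 43)/(d(6) - 58)) = (5 + 2*(-1 + 2))*((-65 + 43)/(-3 - 58)) = (5 + 2*1)*(-22/(-61)) = (5 + 2)*(-22*(-1/61)) = 7*(22/61) = 154/61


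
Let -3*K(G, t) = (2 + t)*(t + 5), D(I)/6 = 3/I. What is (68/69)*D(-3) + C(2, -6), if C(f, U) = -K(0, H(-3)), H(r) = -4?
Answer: -454/69 ≈ -6.5797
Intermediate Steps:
D(I) = 18/I (D(I) = 6*(3/I) = 18/I)
K(G, t) = -(2 + t)*(5 + t)/3 (K(G, t) = -(2 + t)*(t + 5)/3 = -(2 + t)*(5 + t)/3)
C(f, U) = -2/3 (C(f, U) = -(-10/3 - 7/3*(-4) - 1/3*(-4)**2) = -(-10/3 + 28/3 - 1/3*16) = -(-10/3 + 28/3 - 16/3) = -1*2/3 = -2/3)
(68/69)*D(-3) + C(2, -6) = (68/69)*(18/(-3)) - 2/3 = (68*(1/69))*(18*(-1/3)) - 2/3 = (68/69)*(-6) - 2/3 = -136/23 - 2/3 = -454/69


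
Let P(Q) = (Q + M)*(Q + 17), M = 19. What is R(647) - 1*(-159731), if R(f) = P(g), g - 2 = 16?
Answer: 161026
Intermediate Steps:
g = 18 (g = 2 + 16 = 18)
P(Q) = (17 + Q)*(19 + Q) (P(Q) = (Q + 19)*(Q + 17) = (19 + Q)*(17 + Q) = (17 + Q)*(19 + Q))
R(f) = 1295 (R(f) = 323 + 18² + 36*18 = 323 + 324 + 648 = 1295)
R(647) - 1*(-159731) = 1295 - 1*(-159731) = 1295 + 159731 = 161026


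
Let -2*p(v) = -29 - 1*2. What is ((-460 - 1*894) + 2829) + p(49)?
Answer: 2981/2 ≈ 1490.5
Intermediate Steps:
p(v) = 31/2 (p(v) = -(-29 - 1*2)/2 = -(-29 - 2)/2 = -½*(-31) = 31/2)
((-460 - 1*894) + 2829) + p(49) = ((-460 - 1*894) + 2829) + 31/2 = ((-460 - 894) + 2829) + 31/2 = (-1354 + 2829) + 31/2 = 1475 + 31/2 = 2981/2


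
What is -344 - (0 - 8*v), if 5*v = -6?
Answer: -1768/5 ≈ -353.60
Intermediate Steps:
v = -6/5 (v = (⅕)*(-6) = -6/5 ≈ -1.2000)
-344 - (0 - 8*v) = -344 - (0 - 8*(-6/5)) = -344 - (0 + 48/5) = -344 - 1*48/5 = -344 - 48/5 = -1768/5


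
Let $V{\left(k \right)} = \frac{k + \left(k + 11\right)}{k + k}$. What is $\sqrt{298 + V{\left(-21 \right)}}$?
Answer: $\frac{\sqrt{526974}}{42} \approx 17.284$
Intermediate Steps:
$V{\left(k \right)} = \frac{11 + 2 k}{2 k}$ ($V{\left(k \right)} = \frac{k + \left(11 + k\right)}{2 k} = \left(11 + 2 k\right) \frac{1}{2 k} = \frac{11 + 2 k}{2 k}$)
$\sqrt{298 + V{\left(-21 \right)}} = \sqrt{298 + \frac{\frac{11}{2} - 21}{-21}} = \sqrt{298 - - \frac{31}{42}} = \sqrt{298 + \frac{31}{42}} = \sqrt{\frac{12547}{42}} = \frac{\sqrt{526974}}{42}$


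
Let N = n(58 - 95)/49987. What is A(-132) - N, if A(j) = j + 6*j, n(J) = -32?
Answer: -46187956/49987 ≈ -924.00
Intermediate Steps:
A(j) = 7*j
N = -32/49987 ≈ -0.00064017
A(-132) - N = 7*(-132) - 1*(-32/49987) = -924 + 32/49987 = -46187956/49987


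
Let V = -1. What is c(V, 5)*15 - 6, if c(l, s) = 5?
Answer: 69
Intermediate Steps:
c(V, 5)*15 - 6 = 5*15 - 6 = 75 - 6 = 69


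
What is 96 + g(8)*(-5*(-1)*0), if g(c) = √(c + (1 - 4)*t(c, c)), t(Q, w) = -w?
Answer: 96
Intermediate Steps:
g(c) = 2*√c (g(c) = √(c + (1 - 4)*(-c)) = √(c - (-3)*c) = √(c + 3*c) = √(4*c) = 2*√c)
96 + g(8)*(-5*(-1)*0) = 96 + (2*√8)*(-5*(-1)*0) = 96 + (2*(2*√2))*(5*0) = 96 + (4*√2)*0 = 96 + 0 = 96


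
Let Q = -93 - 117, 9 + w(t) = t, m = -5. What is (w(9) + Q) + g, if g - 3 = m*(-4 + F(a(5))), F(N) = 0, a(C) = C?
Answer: -187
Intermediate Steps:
w(t) = -9 + t
Q = -210
g = 23 (g = 3 - 5*(-4 + 0) = 3 - 5*(-4) = 3 + 20 = 23)
(w(9) + Q) + g = ((-9 + 9) - 210) + 23 = (0 - 210) + 23 = -210 + 23 = -187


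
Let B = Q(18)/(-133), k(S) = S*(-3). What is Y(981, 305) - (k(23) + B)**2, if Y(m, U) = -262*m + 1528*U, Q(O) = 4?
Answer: 3613028641/17689 ≈ 2.0425e+5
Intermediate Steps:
k(S) = -3*S
B = -4/133 (B = 4/(-133) = 4*(-1/133) = -4/133 ≈ -0.030075)
Y(981, 305) - (k(23) + B)**2 = (-262*981 + 1528*305) - (-3*23 - 4/133)**2 = (-257022 + 466040) - (-69 - 4/133)**2 = 209018 - (-9181/133)**2 = 209018 - 1*84290761/17689 = 209018 - 84290761/17689 = 3613028641/17689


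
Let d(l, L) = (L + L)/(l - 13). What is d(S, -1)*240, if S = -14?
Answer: 160/9 ≈ 17.778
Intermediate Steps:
d(l, L) = 2*L/(-13 + l) (d(l, L) = (2*L)/(-13 + l) = 2*L/(-13 + l))
d(S, -1)*240 = (2*(-1)/(-13 - 14))*240 = (2*(-1)/(-27))*240 = (2*(-1)*(-1/27))*240 = (2/27)*240 = 160/9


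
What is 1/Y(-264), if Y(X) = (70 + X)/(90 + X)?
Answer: 87/97 ≈ 0.89691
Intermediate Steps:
Y(X) = (70 + X)/(90 + X)
1/Y(-264) = 1/((70 - 264)/(90 - 264)) = 1/(-194/(-174)) = 1/(-1/174*(-194)) = 1/(97/87) = 87/97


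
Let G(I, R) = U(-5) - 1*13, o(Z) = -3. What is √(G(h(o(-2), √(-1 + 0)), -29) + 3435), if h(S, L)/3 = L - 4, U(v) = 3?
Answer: 5*√137 ≈ 58.523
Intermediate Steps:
h(S, L) = -12 + 3*L (h(S, L) = 3*(L - 4) = 3*(-4 + L) = -12 + 3*L)
G(I, R) = -10 (G(I, R) = 3 - 1*13 = 3 - 13 = -10)
√(G(h(o(-2), √(-1 + 0)), -29) + 3435) = √(-10 + 3435) = √3425 = 5*√137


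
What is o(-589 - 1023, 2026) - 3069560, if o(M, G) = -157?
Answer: -3069717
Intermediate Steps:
o(-589 - 1023, 2026) - 3069560 = -157 - 3069560 = -3069717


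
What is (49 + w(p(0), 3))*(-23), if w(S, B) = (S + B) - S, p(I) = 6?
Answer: -1196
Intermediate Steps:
w(S, B) = B (w(S, B) = (B + S) - S = B)
(49 + w(p(0), 3))*(-23) = (49 + 3)*(-23) = 52*(-23) = -1196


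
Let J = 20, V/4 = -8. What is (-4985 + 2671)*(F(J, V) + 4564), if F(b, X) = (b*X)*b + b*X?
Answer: 20539064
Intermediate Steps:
V = -32 (V = 4*(-8) = -32)
F(b, X) = X*b + X*b² (F(b, X) = (X*b)*b + X*b = X*b² + X*b = X*b + X*b²)
(-4985 + 2671)*(F(J, V) + 4564) = (-4985 + 2671)*(-32*20*(1 + 20) + 4564) = -2314*(-32*20*21 + 4564) = -2314*(-13440 + 4564) = -2314*(-8876) = 20539064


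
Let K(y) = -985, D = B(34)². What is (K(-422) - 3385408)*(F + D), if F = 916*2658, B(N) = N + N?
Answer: -8260604537336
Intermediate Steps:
B(N) = 2*N
D = 4624 (D = (2*34)² = 68² = 4624)
F = 2434728
(K(-422) - 3385408)*(F + D) = (-985 - 3385408)*(2434728 + 4624) = -3386393*2439352 = -8260604537336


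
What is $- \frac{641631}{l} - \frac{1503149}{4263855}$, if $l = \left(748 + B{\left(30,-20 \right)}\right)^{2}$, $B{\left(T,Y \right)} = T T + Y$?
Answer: $- \frac{6719743606721}{11300853070320} \approx -0.59462$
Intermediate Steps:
$B{\left(T,Y \right)} = Y + T^{2}$ ($B{\left(T,Y \right)} = T^{2} + Y = Y + T^{2}$)
$l = 2650384$ ($l = \left(748 - \left(20 - 30^{2}\right)\right)^{2} = \left(748 + \left(-20 + 900\right)\right)^{2} = \left(748 + 880\right)^{2} = 1628^{2} = 2650384$)
$- \frac{641631}{l} - \frac{1503149}{4263855} = - \frac{641631}{2650384} - \frac{1503149}{4263855} = - \frac{6719743606721}{11300853070320}$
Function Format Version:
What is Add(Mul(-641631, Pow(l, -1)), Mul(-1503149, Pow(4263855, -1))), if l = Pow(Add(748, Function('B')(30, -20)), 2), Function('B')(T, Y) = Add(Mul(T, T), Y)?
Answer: Rational(-6719743606721, 11300853070320) ≈ -0.59462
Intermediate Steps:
Function('B')(T, Y) = Add(Y, Pow(T, 2)) (Function('B')(T, Y) = Add(Pow(T, 2), Y) = Add(Y, Pow(T, 2)))
l = 2650384 (l = Pow(Add(748, Add(-20, Pow(30, 2))), 2) = Pow(Add(748, Add(-20, 900)), 2) = Pow(Add(748, 880), 2) = Pow(1628, 2) = 2650384)
Add(Mul(-641631, Pow(l, -1)), Mul(-1503149, Pow(4263855, -1))) = Add(Mul(-641631, Pow(2650384, -1)), Mul(-1503149, Pow(4263855, -1))) = Add(Mul(-641631, Rational(1, 2650384)), Mul(-1503149, Rational(1, 4263855))) = Add(Rational(-641631, 2650384), Rational(-1503149, 4263855)) = Rational(-6719743606721, 11300853070320)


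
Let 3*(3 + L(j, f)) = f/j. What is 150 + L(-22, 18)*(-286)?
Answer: 1086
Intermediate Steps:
L(j, f) = -3 + f/(3*j) (L(j, f) = -3 + (f/j)/3 = -3 + f/(3*j))
150 + L(-22, 18)*(-286) = 150 + (-3 + (⅓)*18/(-22))*(-286) = 150 + (-3 + (⅓)*18*(-1/22))*(-286) = 150 + (-3 - 3/11)*(-286) = 150 - 36/11*(-286) = 150 + 936 = 1086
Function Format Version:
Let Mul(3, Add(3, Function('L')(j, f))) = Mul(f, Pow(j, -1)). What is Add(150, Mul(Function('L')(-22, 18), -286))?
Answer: 1086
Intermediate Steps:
Function('L')(j, f) = Add(-3, Mul(Rational(1, 3), f, Pow(j, -1))) (Function('L')(j, f) = Add(-3, Mul(Rational(1, 3), Mul(f, Pow(j, -1)))) = Add(-3, Mul(Rational(1, 3), f, Pow(j, -1))))
Add(150, Mul(Function('L')(-22, 18), -286)) = Add(150, Mul(Add(-3, Mul(Rational(1, 3), 18, Pow(-22, -1))), -286)) = Add(150, Mul(Add(-3, Mul(Rational(1, 3), 18, Rational(-1, 22))), -286)) = Add(150, Mul(Add(-3, Rational(-3, 11)), -286)) = Add(150, Mul(Rational(-36, 11), -286)) = Add(150, 936) = 1086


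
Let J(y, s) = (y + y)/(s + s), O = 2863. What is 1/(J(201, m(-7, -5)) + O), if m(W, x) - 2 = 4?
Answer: 2/5793 ≈ 0.00034524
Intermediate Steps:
m(W, x) = 6 (m(W, x) = 2 + 4 = 6)
J(y, s) = y/s (J(y, s) = (2*y)/((2*s)) = (2*y)*(1/(2*s)) = y/s)
1/(J(201, m(-7, -5)) + O) = 1/(201/6 + 2863) = 1/(201*(⅙) + 2863) = 1/(67/2 + 2863) = 1/(5793/2) = 2/5793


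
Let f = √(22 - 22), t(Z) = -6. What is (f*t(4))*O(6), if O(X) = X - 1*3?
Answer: 0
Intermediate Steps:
O(X) = -3 + X (O(X) = X - 3 = -3 + X)
f = 0 (f = √0 = 0)
(f*t(4))*O(6) = (0*(-6))*(-3 + 6) = 0*3 = 0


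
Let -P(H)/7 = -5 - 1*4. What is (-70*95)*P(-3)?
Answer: -418950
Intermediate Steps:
P(H) = 63 (P(H) = -7*(-5 - 1*4) = -7*(-5 - 4) = -7*(-9) = 63)
(-70*95)*P(-3) = -70*95*63 = -6650*63 = -418950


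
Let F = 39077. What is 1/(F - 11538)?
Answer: 1/27539 ≈ 3.6312e-5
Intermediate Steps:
1/(F - 11538) = 1/(39077 - 11538) = 1/27539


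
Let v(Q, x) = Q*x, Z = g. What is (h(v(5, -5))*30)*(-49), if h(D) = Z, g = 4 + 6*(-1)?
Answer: 2940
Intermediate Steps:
g = -2 (g = 4 - 6 = -2)
Z = -2
h(D) = -2
(h(v(5, -5))*30)*(-49) = -2*30*(-49) = -60*(-49) = 2940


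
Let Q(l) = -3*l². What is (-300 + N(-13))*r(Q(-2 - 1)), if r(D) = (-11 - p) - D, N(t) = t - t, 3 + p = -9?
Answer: -8400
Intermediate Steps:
p = -12 (p = -3 - 9 = -12)
N(t) = 0
r(D) = 1 - D (r(D) = (-11 - 1*(-12)) - D = (-11 + 12) - D = 1 - D)
(-300 + N(-13))*r(Q(-2 - 1)) = (-300 + 0)*(1 - (-3)*(-2 - 1)²) = -300*(1 - (-3)*(-3)²) = -300*(1 - (-3)*9) = -300*(1 - 1*(-27)) = -300*(1 + 27) = -300*28 = -8400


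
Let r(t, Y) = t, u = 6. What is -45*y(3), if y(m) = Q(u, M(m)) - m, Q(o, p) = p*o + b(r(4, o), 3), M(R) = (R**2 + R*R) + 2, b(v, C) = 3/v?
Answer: -21195/4 ≈ -5298.8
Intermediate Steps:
M(R) = 2 + 2*R**2 (M(R) = (R**2 + R**2) + 2 = 2*R**2 + 2 = 2 + 2*R**2)
Q(o, p) = 3/4 + o*p (Q(o, p) = p*o + 3/4 = o*p + 3*(1/4) = o*p + 3/4 = 3/4 + o*p)
y(m) = 51/4 - m + 12*m**2 (y(m) = (3/4 + 6*(2 + 2*m**2)) - m = (3/4 + (12 + 12*m**2)) - m = (51/4 + 12*m**2) - m = 51/4 - m + 12*m**2)
-45*y(3) = -45*(51/4 - 1*3 + 12*3**2) = -45*(51/4 - 3 + 12*9) = -45*(51/4 - 3 + 108) = -45*471/4 = -21195/4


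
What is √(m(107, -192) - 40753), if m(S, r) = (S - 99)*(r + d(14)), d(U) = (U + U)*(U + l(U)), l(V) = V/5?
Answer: I*√963145/5 ≈ 196.28*I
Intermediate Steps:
l(V) = V/5 (l(V) = V*(⅕) = V/5)
d(U) = 12*U²/5 (d(U) = (U + U)*(U + U/5) = (2*U)*(6*U/5) = 12*U²/5)
m(S, r) = (-99 + S)*(2352/5 + r) (m(S, r) = (S - 99)*(r + (12/5)*14²) = (-99 + S)*(r + (12/5)*196) = (-99 + S)*(r + 2352/5) = (-99 + S)*(2352/5 + r))
√(m(107, -192) - 40753) = √((-232848/5 - 99*(-192) + (2352/5)*107 + 107*(-192)) - 40753) = √((-232848/5 + 19008 + 251664/5 - 20544) - 40753) = √(11136/5 - 40753) = √(-192629/5) = I*√963145/5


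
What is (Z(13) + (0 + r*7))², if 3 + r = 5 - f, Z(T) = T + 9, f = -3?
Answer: 3249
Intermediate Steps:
Z(T) = 9 + T
r = 5 (r = -3 + (5 - 1*(-3)) = -3 + (5 + 3) = -3 + 8 = 5)
(Z(13) + (0 + r*7))² = ((9 + 13) + (0 + 5*7))² = (22 + (0 + 35))² = (22 + 35)² = 57² = 3249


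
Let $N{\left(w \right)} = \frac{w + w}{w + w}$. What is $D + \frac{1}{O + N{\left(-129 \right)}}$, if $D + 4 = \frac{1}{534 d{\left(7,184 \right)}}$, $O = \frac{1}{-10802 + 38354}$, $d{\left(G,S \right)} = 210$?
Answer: $- \frac{9269464847}{3089793420} \approx -3.0$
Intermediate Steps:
$N{\left(w \right)} = 1$ ($N{\left(w \right)} = \frac{2 w}{2 w} = 2 w \frac{1}{2 w} = 1$)
$O = \frac{1}{27552} \approx 3.6295 \cdot 10^{-5}$
$D = - \frac{448559}{112140}$ ($D = -4 + \frac{1}{534 \cdot 210} = -4 + \frac{1}{534} \cdot \frac{1}{210} = -4 + \frac{1}{112140} = - \frac{448559}{112140} \approx -4.0$)
$D + \frac{1}{O + N{\left(-129 \right)}} = - \frac{448559}{112140} + \frac{1}{\frac{1}{27552} + 1} = - \frac{448559}{112140} + \frac{1}{\frac{27553}{27552}} = - \frac{448559}{112140} + \frac{27552}{27553} = - \frac{9269464847}{3089793420}$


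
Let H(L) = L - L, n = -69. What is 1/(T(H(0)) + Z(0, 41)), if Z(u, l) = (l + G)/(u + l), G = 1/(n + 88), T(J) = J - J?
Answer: 779/780 ≈ 0.99872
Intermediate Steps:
H(L) = 0
T(J) = 0
G = 1/19 (G = 1/(-69 + 88) = 1/19 ≈ 0.052632)
Z(u, l) = (1/19 + l)/(l + u) (Z(u, l) = (l + 1/19)/(u + l) = (1/19 + l)/(l + u))
1/(T(H(0)) + Z(0, 41)) = 1/(0 + (1/19 + 41)/(41 + 0)) = 1/(0 + (780/19)/41) = 1/(0 + (1/41)*(780/19)) = 1/(0 + 780/779) = 1/(780/779) = 779/780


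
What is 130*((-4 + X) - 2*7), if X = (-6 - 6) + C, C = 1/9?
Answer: -34970/9 ≈ -3885.6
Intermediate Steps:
C = ⅑ ≈ 0.11111
X = -107/9 (X = (-6 - 6) + ⅑ = -12 + ⅑ = -107/9 ≈ -11.889)
130*((-4 + X) - 2*7) = 130*((-4 - 107/9) - 2*7) = 130*(-143/9 - 14) = 130*(-269/9) = -34970/9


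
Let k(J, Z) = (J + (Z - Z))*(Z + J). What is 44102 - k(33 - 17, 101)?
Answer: 42230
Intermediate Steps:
k(J, Z) = J*(J + Z) (k(J, Z) = (J + 0)*(J + Z) = J*(J + Z))
44102 - k(33 - 17, 101) = 44102 - (33 - 17)*((33 - 17) + 101) = 44102 - 16*(16 + 101) = 44102 - 16*117 = 44102 - 1*1872 = 44102 - 1872 = 42230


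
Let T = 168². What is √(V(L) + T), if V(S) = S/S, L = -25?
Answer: 5*√1129 ≈ 168.00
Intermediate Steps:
V(S) = 1
T = 28224
√(V(L) + T) = √(1 + 28224) = √28225 = 5*√1129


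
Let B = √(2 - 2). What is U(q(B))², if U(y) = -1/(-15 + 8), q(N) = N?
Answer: 1/49 ≈ 0.020408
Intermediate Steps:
B = 0 (B = √0 = 0)
U(y) = ⅐ (U(y) = -1/(-7) = -1*(-⅐) = ⅐)
U(q(B))² = (⅐)² = 1/49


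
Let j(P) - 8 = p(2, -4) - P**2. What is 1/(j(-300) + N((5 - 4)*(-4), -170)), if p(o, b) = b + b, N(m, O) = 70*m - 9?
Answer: -1/90289 ≈ -1.1076e-5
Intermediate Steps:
N(m, O) = -9 + 70*m
p(o, b) = 2*b
j(P) = -P**2 (j(P) = 8 + (2*(-4) - P**2) = 8 + (-8 - P**2) = -P**2)
1/(j(-300) + N((5 - 4)*(-4), -170)) = 1/(-1*(-300)**2 + (-9 + 70*((5 - 4)*(-4)))) = 1/(-1*90000 + (-9 + 70*(1*(-4)))) = 1/(-90000 + (-9 + 70*(-4))) = 1/(-90000 + (-9 - 280)) = 1/(-90000 - 289) = 1/(-90289) = -1/90289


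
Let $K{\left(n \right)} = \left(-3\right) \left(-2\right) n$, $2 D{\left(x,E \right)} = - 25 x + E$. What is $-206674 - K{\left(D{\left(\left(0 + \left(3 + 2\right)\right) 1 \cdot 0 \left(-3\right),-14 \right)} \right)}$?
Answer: $-206632$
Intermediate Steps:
$D{\left(x,E \right)} = \frac{E}{2} - \frac{25 x}{2}$ ($D{\left(x,E \right)} = \frac{- 25 x + E}{2} = \frac{E - 25 x}{2} = \frac{E}{2} - \frac{25 x}{2}$)
$K{\left(n \right)} = 6 n$
$-206674 - K{\left(D{\left(\left(0 + \left(3 + 2\right)\right) 1 \cdot 0 \left(-3\right),-14 \right)} \right)} = -206674 - 6 \left(\frac{1}{2} \left(-14\right) - \frac{25 \left(0 + \left(3 + 2\right)\right) 1 \cdot 0 \left(-3\right)}{2}\right) = -206674 - 6 \left(-7 - \frac{25 \left(0 + 5\right) 0 \left(-3\right)}{2}\right) = -206674 - 6 \left(-7 - \frac{25 \cdot 5 \cdot 0}{2}\right) = -206674 - 6 \left(-7 - 0\right) = -206674 - 6 \left(-7 + 0\right) = -206674 - 6 \left(-7\right) = -206674 - -42 = -206674 + 42 = -206632$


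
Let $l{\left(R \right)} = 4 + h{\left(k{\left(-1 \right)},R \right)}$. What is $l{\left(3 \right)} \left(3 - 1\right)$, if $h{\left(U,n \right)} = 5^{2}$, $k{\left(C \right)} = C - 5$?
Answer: $58$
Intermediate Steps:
$k{\left(C \right)} = -5 + C$
$h{\left(U,n \right)} = 25$
$l{\left(R \right)} = 29$ ($l{\left(R \right)} = 4 + 25 = 29$)
$l{\left(3 \right)} \left(3 - 1\right) = 29 \left(3 - 1\right) = 29 \cdot 2 = 58$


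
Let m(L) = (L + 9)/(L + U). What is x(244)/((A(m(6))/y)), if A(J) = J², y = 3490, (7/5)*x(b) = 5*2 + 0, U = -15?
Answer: 62820/7 ≈ 8974.3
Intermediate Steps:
x(b) = 50/7 (x(b) = 5*(5*2 + 0)/7 = 5*(10 + 0)/7 = (5/7)*10 = 50/7)
m(L) = (9 + L)/(-15 + L) (m(L) = (L + 9)/(L - 15) = (9 + L)/(-15 + L))
x(244)/((A(m(6))/y)) = 50/(7*((((9 + 6)/(-15 + 6))²/3490))) = 50/(7*(((15/(-9))²*(1/3490)))) = 50/(7*(((-⅑*15)²*(1/3490)))) = 50/(7*(((-5/3)²*(1/3490)))) = 50/(7*(((25/9)*(1/3490)))) = 50/(7*(5/6282)) = (50/7)*(6282/5) = 62820/7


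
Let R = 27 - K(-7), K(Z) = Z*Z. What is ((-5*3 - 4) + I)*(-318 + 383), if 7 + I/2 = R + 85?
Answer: 6045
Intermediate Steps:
K(Z) = Z**2
R = -22 (R = 27 - 1*(-7)**2 = 27 - 1*49 = 27 - 49 = -22)
I = 112 (I = -14 + 2*(-22 + 85) = -14 + 2*63 = -14 + 126 = 112)
((-5*3 - 4) + I)*(-318 + 383) = ((-5*3 - 4) + 112)*(-318 + 383) = ((-15 - 4) + 112)*65 = (-19 + 112)*65 = 93*65 = 6045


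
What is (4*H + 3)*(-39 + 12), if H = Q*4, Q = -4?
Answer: 1647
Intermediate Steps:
H = -16 (H = -4*4 = -16)
(4*H + 3)*(-39 + 12) = (4*(-16) + 3)*(-39 + 12) = (-64 + 3)*(-27) = -61*(-27) = 1647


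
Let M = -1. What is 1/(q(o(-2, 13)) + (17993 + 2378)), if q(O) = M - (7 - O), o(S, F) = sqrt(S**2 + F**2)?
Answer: 20363/414651596 - sqrt(173)/414651596 ≈ 4.9077e-5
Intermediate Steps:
o(S, F) = sqrt(F**2 + S**2)
q(O) = -8 + O (q(O) = -1 - (7 - O) = -1 + (-7 + O) = -8 + O)
1/(q(o(-2, 13)) + (17993 + 2378)) = 1/((-8 + sqrt(13**2 + (-2)**2)) + (17993 + 2378)) = 1/((-8 + sqrt(169 + 4)) + 20371) = 1/((-8 + sqrt(173)) + 20371) = 1/(20363 + sqrt(173))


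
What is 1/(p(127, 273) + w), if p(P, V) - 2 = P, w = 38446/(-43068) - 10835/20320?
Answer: 43757088/5582271127 ≈ 0.0078386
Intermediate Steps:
w = -62393225/43757088 (w = 38446*(-1/43068) - 10835*1/20320 = -19223/21534 - 2167/4064 = -62393225/43757088 ≈ -1.4259)
p(P, V) = 2 + P
1/(p(127, 273) + w) = 1/((2 + 127) - 62393225/43757088) = 1/(129 - 62393225/43757088) = 1/(5582271127/43757088) = 43757088/5582271127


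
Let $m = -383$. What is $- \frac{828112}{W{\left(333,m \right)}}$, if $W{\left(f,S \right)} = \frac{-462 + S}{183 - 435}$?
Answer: $- \frac{208684224}{845} \approx -2.4696 \cdot 10^{5}$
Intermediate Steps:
$W{\left(f,S \right)} = \frac{11}{6} - \frac{S}{252}$ ($W{\left(f,S \right)} = \frac{-462 + S}{-252} = \left(-462 + S\right) \left(- \frac{1}{252}\right) = \frac{11}{6} - \frac{S}{252}$)
$- \frac{828112}{W{\left(333,m \right)}} = - \frac{828112}{\frac{11}{6} - - \frac{383}{252}} = - \frac{828112}{\frac{11}{6} + \frac{383}{252}} = - \frac{828112}{\frac{845}{252}} = \left(-828112\right) \frac{252}{845} = - \frac{208684224}{845}$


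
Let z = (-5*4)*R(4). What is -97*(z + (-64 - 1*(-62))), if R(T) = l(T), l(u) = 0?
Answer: 194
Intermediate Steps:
R(T) = 0
z = 0 (z = -5*4*0 = -20*0 = 0)
-97*(z + (-64 - 1*(-62))) = -97*(0 + (-64 - 1*(-62))) = -97*(0 + (-64 + 62)) = -97*(0 - 2) = -97*(-2) = 194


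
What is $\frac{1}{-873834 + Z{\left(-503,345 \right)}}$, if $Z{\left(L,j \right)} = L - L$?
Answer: $- \frac{1}{873834} \approx -1.1444 \cdot 10^{-6}$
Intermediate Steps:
$Z{\left(L,j \right)} = 0$
$\frac{1}{-873834 + Z{\left(-503,345 \right)}} = \frac{1}{-873834 + 0} = \frac{1}{-873834} = - \frac{1}{873834}$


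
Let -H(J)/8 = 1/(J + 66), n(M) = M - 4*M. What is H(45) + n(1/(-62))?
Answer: -163/6882 ≈ -0.023685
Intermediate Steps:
n(M) = -3*M
H(J) = -8/(66 + J) (H(J) = -8/(J + 66) = -8/(66 + J))
H(45) + n(1/(-62)) = -8/(66 + 45) - 3/(-62) = -8/111 - 3*(-1/62) = -8*1/111 + 3/62 = -8/111 + 3/62 = -163/6882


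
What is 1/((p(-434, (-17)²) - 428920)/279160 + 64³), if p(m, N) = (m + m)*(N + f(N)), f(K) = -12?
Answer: 69790/18294862421 ≈ 3.8147e-6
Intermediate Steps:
p(m, N) = 2*m*(-12 + N) (p(m, N) = (m + m)*(N - 12) = (2*m)*(-12 + N) = 2*m*(-12 + N))
1/((p(-434, (-17)²) - 428920)/279160 + 64³) = 1/((2*(-434)*(-12 + (-17)²) - 428920)/279160 + 64³) = 1/((2*(-434)*(-12 + 289) - 428920)*(1/279160) + 262144) = 1/((2*(-434)*277 - 428920)*(1/279160) + 262144) = 1/((-240436 - 428920)*(1/279160) + 262144) = 1/(-669356*1/279160 + 262144) = 1/(-167339/69790 + 262144) = 1/(18294862421/69790) = 69790/18294862421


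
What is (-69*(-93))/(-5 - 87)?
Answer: -279/4 ≈ -69.750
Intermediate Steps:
(-69*(-93))/(-5 - 87) = 6417/(-92) = 6417*(-1/92) = -279/4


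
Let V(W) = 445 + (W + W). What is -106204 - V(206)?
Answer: -107061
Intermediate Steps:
V(W) = 445 + 2*W
-106204 - V(206) = -106204 - (445 + 2*206) = -106204 - (445 + 412) = -106204 - 1*857 = -106204 - 857 = -107061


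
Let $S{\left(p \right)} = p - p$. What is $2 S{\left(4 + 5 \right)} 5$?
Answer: $0$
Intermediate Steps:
$S{\left(p \right)} = 0$
$2 S{\left(4 + 5 \right)} 5 = 2 \cdot 0 \cdot 5 = 0 \cdot 5 = 0$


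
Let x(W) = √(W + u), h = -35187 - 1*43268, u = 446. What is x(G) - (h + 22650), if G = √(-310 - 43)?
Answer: 55805 + √(446 + I*√353) ≈ 55826.0 + 0.44473*I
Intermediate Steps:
G = I*√353 (G = √(-353) = I*√353 ≈ 18.788*I)
h = -78455 (h = -35187 - 43268 = -78455)
x(W) = √(446 + W) (x(W) = √(W + 446) = √(446 + W))
x(G) - (h + 22650) = √(446 + I*√353) - (-78455 + 22650) = √(446 + I*√353) - 1*(-55805) = √(446 + I*√353) + 55805 = 55805 + √(446 + I*√353)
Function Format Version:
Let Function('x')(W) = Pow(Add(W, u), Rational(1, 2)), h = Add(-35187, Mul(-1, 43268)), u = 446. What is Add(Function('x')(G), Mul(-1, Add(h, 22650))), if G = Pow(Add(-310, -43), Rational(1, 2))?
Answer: Add(55805, Pow(Add(446, Mul(I, Pow(353, Rational(1, 2)))), Rational(1, 2))) ≈ Add(55826., Mul(0.44473, I))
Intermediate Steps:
G = Mul(I, Pow(353, Rational(1, 2))) (G = Pow(-353, Rational(1, 2)) = Mul(I, Pow(353, Rational(1, 2))) ≈ Mul(18.788, I))
h = -78455 (h = Add(-35187, -43268) = -78455)
Function('x')(W) = Pow(Add(446, W), Rational(1, 2)) (Function('x')(W) = Pow(Add(W, 446), Rational(1, 2)) = Pow(Add(446, W), Rational(1, 2)))
Add(Function('x')(G), Mul(-1, Add(h, 22650))) = Add(Pow(Add(446, Mul(I, Pow(353, Rational(1, 2)))), Rational(1, 2)), Mul(-1, Add(-78455, 22650))) = Add(Pow(Add(446, Mul(I, Pow(353, Rational(1, 2)))), Rational(1, 2)), Mul(-1, -55805)) = Add(Pow(Add(446, Mul(I, Pow(353, Rational(1, 2)))), Rational(1, 2)), 55805) = Add(55805, Pow(Add(446, Mul(I, Pow(353, Rational(1, 2)))), Rational(1, 2)))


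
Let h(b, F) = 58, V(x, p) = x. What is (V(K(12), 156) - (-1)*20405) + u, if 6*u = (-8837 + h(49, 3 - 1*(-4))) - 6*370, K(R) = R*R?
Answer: 112295/6 ≈ 18716.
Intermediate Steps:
K(R) = R**2
u = -10999/6 (u = ((-8837 + 58) - 6*370)/6 = (-8779 - 2220)/6 = (1/6)*(-10999) = -10999/6 ≈ -1833.2)
(V(K(12), 156) - (-1)*20405) + u = (12**2 - (-1)*20405) - 10999/6 = (144 - 1*(-20405)) - 10999/6 = (144 + 20405) - 10999/6 = 20549 - 10999/6 = 112295/6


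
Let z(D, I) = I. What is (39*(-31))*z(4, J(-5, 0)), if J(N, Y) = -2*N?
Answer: -12090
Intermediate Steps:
(39*(-31))*z(4, J(-5, 0)) = (39*(-31))*(-2*(-5)) = -1209*10 = -12090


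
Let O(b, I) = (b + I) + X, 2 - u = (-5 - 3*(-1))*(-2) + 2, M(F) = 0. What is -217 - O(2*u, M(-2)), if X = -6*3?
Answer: -191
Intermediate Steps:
u = -4 (u = 2 - ((-5 - 3*(-1))*(-2) + 2) = 2 - ((-5 + 3)*(-2) + 2) = 2 - (-2*(-2) + 2) = 2 - (4 + 2) = 2 - 1*6 = 2 - 6 = -4)
X = -18
O(b, I) = -18 + I + b (O(b, I) = (b + I) - 18 = (I + b) - 18 = -18 + I + b)
-217 - O(2*u, M(-2)) = -217 - (-18 + 0 + 2*(-4)) = -217 - (-18 + 0 - 8) = -217 - 1*(-26) = -217 + 26 = -191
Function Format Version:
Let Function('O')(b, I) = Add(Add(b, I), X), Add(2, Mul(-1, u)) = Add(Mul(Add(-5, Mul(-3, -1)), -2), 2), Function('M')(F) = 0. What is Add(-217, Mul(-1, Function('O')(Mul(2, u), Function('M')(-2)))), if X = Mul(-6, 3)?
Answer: -191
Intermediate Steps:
u = -4 (u = Add(2, Mul(-1, Add(Mul(Add(-5, Mul(-3, -1)), -2), 2))) = Add(2, Mul(-1, Add(Mul(Add(-5, 3), -2), 2))) = Add(2, Mul(-1, Add(Mul(-2, -2), 2))) = Add(2, Mul(-1, Add(4, 2))) = Add(2, Mul(-1, 6)) = Add(2, -6) = -4)
X = -18
Function('O')(b, I) = Add(-18, I, b) (Function('O')(b, I) = Add(Add(b, I), -18) = Add(Add(I, b), -18) = Add(-18, I, b))
Add(-217, Mul(-1, Function('O')(Mul(2, u), Function('M')(-2)))) = Add(-217, Mul(-1, Add(-18, 0, Mul(2, -4)))) = Add(-217, Mul(-1, Add(-18, 0, -8))) = Add(-217, Mul(-1, -26)) = Add(-217, 26) = -191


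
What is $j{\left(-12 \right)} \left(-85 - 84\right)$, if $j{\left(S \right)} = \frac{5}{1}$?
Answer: $-845$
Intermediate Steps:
$j{\left(S \right)} = 5$ ($j{\left(S \right)} = 5 \cdot 1 = 5$)
$j{\left(-12 \right)} \left(-85 - 84\right) = 5 \left(-85 - 84\right) = 5 \left(-169\right) = -845$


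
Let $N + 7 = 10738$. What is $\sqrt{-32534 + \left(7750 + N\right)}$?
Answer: $i \sqrt{14053} \approx 118.55 i$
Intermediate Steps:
$N = 10731$ ($N = -7 + 10738 = 10731$)
$\sqrt{-32534 + \left(7750 + N\right)} = \sqrt{-32534 + \left(7750 + 10731\right)} = \sqrt{-32534 + 18481} = \sqrt{-14053} = i \sqrt{14053}$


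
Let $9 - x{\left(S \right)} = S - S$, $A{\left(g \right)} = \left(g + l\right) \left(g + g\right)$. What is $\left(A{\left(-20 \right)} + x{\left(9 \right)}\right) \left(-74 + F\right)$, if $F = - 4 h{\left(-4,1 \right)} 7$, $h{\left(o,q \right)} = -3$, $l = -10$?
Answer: $12090$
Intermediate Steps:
$F = 84$ ($F = \left(-4\right) \left(-3\right) 7 = 12 \cdot 7 = 84$)
$A{\left(g \right)} = 2 g \left(-10 + g\right)$ ($A{\left(g \right)} = \left(g - 10\right) \left(g + g\right) = \left(-10 + g\right) 2 g = 2 g \left(-10 + g\right)$)
$x{\left(S \right)} = 9$ ($x{\left(S \right)} = 9 - \left(S - S\right) = 9 - 0 = 9 + 0 = 9$)
$\left(A{\left(-20 \right)} + x{\left(9 \right)}\right) \left(-74 + F\right) = \left(2 \left(-20\right) \left(-10 - 20\right) + 9\right) \left(-74 + 84\right) = \left(2 \left(-20\right) \left(-30\right) + 9\right) 10 = \left(1200 + 9\right) 10 = 1209 \cdot 10 = 12090$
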